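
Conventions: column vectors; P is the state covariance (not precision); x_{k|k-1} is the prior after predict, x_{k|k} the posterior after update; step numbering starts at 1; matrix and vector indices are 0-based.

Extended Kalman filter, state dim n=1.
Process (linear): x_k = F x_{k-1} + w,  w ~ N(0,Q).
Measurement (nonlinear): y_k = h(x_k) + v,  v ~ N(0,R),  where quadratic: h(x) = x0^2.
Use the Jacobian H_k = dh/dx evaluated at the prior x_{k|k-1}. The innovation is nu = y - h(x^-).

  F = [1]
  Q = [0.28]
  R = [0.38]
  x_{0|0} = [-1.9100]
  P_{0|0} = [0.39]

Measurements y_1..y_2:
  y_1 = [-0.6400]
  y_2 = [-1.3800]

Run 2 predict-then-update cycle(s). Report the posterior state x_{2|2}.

step 1: x^-=[-1.9100]  P^-=[0.6700]  H_jac=[-3.8200]  S=[10.1569]  K=[-0.2520]  nu=[-4.2881]  x^+=[-0.8295]  P^+=[0.0251]
step 2: x^-=[-0.8295]  P^-=[0.3051]  H_jac=[-1.6589]  S=[1.2195]  K=[-0.4150]  nu=[-2.0680]  x^+=[0.0287]  P^+=[0.0951]

x_post = [0.0287]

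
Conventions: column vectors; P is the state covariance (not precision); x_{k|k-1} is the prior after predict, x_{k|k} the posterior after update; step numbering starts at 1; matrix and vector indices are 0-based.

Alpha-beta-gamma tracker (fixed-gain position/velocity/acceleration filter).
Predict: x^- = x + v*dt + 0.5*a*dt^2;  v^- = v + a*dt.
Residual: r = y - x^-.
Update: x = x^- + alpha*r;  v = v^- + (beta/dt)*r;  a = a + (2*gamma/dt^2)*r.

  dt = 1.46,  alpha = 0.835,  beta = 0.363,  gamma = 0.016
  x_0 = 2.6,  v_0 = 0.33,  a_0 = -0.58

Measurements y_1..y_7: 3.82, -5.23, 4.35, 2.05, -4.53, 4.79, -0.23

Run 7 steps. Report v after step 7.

step 1: x_pred=2.4636  r=1.3564  x^+=3.5962  v^+=-0.1796  a^+=-0.5596
step 2: x_pred=2.7376  r=-7.9676  x^+=-3.9154  v^+=-2.9776  a^+=-0.6792
step 3: x_pred=-8.9866  r=13.3366  x^+=2.1495  v^+=-0.6534  a^+=-0.4790
step 4: x_pred=0.6849  r=1.3651  x^+=1.8248  v^+=-1.0134  a^+=-0.4585
step 5: x_pred=-0.1436  r=-4.3864  x^+=-3.8062  v^+=-2.7735  a^+=-0.5244
step 6: x_pred=-8.4144  r=13.2044  x^+=2.6113  v^+=-0.2561  a^+=-0.3262
step 7: x_pred=1.8897  r=-2.1197  x^+=0.1198  v^+=-1.2593  a^+=-0.3580

v_post = -1.2593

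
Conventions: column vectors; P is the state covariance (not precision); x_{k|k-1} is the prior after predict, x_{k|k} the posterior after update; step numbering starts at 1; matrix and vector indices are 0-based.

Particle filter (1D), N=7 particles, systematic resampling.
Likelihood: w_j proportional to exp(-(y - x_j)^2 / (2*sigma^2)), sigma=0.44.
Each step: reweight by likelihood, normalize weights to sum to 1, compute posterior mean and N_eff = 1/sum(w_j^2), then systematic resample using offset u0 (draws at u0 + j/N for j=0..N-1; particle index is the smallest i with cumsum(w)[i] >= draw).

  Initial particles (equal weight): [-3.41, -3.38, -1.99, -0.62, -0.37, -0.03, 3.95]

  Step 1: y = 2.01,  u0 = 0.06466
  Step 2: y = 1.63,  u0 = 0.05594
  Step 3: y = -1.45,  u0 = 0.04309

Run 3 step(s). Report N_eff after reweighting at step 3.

step 1: w=[0.0000, 0.0000, 0.0000, 0.0002, 0.0054, 0.2620, 0.7324]  mean=2.8829  Neff=1.6528  idx=[5, 5, 6, 6, 6, 6, 6]
step 2: w=[0.4986, 0.4986, 0.0006, 0.0006, 0.0006, 0.0006, 0.0006]  mean=-0.0188  Neff=2.0113  idx=[0, 0, 0, 0, 1, 1, 1]
step 3: w=[0.1429, 0.1429, 0.1429, 0.1429, 0.1429, 0.1429, 0.1429]  mean=-0.0300  Neff=7.0000  idx=[0, 1, 2, 3, 4, 5, 6]

N_eff = 7.0000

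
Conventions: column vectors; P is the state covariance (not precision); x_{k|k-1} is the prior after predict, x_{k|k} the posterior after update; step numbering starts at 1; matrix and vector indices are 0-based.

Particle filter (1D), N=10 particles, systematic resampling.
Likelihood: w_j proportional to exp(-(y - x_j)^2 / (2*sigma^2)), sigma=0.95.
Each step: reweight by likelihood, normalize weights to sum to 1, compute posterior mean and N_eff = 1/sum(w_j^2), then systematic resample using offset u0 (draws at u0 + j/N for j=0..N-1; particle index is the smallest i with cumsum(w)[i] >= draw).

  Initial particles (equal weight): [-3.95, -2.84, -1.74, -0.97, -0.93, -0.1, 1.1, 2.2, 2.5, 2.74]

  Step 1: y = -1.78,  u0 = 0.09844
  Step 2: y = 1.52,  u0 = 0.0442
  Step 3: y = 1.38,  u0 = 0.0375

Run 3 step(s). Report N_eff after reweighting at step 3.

step 1: w=[0.0230, 0.1680, 0.3128, 0.2176, 0.2098, 0.0655, 0.0032, 0.0000, 0.0000, 0.0000]  mean=-1.5215  Neff=4.4992  idx=[1, 2, 2, 2, 2, 3, 3, 4, 4, 6]
step 2: w=[0.0000, 0.0026, 0.0026, 0.0026, 0.0026, 0.0306, 0.0306, 0.0341, 0.0341, 0.8601]  mean=0.8050  Neff=1.3440  idx=[6, 9, 9, 9, 9, 9, 9, 9, 9, 9]
step 3: w=[0.0054, 0.1105, 0.1105, 0.1105, 0.1105, 0.1105, 0.1105, 0.1105, 0.1105, 0.1105]  mean=1.0888  Neff=9.0958  idx=[1, 2, 3, 4, 4, 5, 6, 7, 8, 9]

N_eff = 9.0958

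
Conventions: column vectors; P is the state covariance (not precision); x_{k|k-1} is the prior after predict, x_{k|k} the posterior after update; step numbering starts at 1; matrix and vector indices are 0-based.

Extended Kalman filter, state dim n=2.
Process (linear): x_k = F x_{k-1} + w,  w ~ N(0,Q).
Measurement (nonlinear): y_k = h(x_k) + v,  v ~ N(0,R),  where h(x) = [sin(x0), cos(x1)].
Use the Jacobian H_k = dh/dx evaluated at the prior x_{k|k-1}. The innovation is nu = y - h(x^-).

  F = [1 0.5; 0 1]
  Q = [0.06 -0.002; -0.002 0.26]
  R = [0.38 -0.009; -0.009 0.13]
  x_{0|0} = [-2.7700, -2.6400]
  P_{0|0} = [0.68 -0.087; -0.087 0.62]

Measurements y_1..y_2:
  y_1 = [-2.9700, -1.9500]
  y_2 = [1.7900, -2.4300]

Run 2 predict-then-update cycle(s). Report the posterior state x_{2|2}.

x_post = [-4.1047, -2.2651]

step 1: x^-=[-4.0900, -2.6400]  P^-=[0.8080 0.2210; 0.2210 0.8800]  H_jac=[-0.5830 0.0000; 0.0000 0.4808]  S=[0.6546 -0.0709; -0.0709 0.3334]  K=[-0.7012 0.1695; -0.0607 1.2560]  nu=[-3.7825, -1.0732]  x^+=[-1.6195, -3.7584]  P^+=[0.4597 0.0589; 0.0589 0.3407]
step 2: x^-=[-3.4987, -3.7584]  P^-=[0.6638 0.2273; 0.2273 0.6007]  H_jac=[-0.9369 0.0000; 0.0000 -0.5784]  S=[0.9627 0.1142; 0.1142 0.3310]  K=[-0.6245 -0.1818; -0.1008 -1.0150]  nu=[1.4404, -1.6143]  x^+=[-4.1047, -2.2651]  P^+=[0.2515 0.0311; 0.0311 0.2266]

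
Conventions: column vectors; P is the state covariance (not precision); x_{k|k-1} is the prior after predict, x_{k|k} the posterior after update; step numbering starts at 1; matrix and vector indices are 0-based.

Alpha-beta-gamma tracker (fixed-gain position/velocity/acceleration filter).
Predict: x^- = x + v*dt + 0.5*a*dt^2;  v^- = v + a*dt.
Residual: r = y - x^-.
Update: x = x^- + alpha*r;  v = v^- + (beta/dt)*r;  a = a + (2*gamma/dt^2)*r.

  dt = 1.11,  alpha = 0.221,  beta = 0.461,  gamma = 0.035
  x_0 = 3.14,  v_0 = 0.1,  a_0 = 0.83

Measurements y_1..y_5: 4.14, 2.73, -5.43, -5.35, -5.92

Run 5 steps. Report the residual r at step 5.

step 1: x_pred=3.7623  r=0.3777  x^+=3.8458  v^+=1.1782  a^+=0.8515
step 2: x_pred=5.6781  r=-2.9481  x^+=5.0266  v^+=0.8989  a^+=0.6840
step 3: x_pred=6.4457  r=-11.8757  x^+=3.8212  v^+=-3.2741  a^+=0.0093
step 4: x_pred=0.1927  r=-5.5427  x^+=-1.0323  v^+=-5.5657  a^+=-0.3056
step 5: x_pred=-7.3985  r=1.4785  x^+=-7.0718  v^+=-5.2909  a^+=-0.2216

resid = 1.4785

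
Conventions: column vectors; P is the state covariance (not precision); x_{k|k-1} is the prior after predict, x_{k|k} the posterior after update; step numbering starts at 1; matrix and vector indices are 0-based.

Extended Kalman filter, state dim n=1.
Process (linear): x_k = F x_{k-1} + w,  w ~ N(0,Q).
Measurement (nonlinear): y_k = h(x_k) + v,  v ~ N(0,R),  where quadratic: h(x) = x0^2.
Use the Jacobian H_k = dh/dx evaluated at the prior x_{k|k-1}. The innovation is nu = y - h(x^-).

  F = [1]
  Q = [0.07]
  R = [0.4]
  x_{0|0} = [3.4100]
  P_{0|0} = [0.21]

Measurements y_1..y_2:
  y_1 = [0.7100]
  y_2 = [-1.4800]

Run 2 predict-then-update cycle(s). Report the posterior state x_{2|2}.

step 1: x^-=[3.4100]  P^-=[0.2800]  H_jac=[6.8200]  S=[13.4235]  K=[0.1423]  nu=[-10.9181]  x^+=[1.8568]  P^+=[0.0083]
step 2: x^-=[1.8568]  P^-=[0.0783]  H_jac=[3.7136]  S=[1.4804]  K=[0.1965]  nu=[-4.9277]  x^+=[0.8884]  P^+=[0.0212]

x_post = [0.8884]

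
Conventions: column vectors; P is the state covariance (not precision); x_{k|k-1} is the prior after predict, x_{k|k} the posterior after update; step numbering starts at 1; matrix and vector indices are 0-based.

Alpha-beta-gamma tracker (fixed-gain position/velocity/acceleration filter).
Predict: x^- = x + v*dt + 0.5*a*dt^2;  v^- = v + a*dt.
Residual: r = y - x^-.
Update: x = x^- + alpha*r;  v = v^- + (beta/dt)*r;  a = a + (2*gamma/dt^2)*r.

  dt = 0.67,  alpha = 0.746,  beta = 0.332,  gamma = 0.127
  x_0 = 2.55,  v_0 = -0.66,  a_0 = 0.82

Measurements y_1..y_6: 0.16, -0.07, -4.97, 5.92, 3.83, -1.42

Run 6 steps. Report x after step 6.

step 1: x_pred=2.2918  r=-2.1318  x^+=0.7015  v^+=-1.1670  a^+=-0.3863
step 2: x_pred=-0.1671  r=0.0971  x^+=-0.0947  v^+=-1.3777  a^+=-0.3313
step 3: x_pred=-1.0921  r=-3.8779  x^+=-3.9850  v^+=-3.5213  a^+=-2.5256
step 4: x_pred=-6.9111  r=12.8311  x^+=2.6609  v^+=1.1447  a^+=4.7346
step 5: x_pred=4.4905  r=-0.6605  x^+=3.9978  v^+=3.9896  a^+=4.3609
step 6: x_pred=7.6496  r=-9.0696  x^+=0.8837  v^+=2.4172  a^+=-0.7710

x_post = 0.8837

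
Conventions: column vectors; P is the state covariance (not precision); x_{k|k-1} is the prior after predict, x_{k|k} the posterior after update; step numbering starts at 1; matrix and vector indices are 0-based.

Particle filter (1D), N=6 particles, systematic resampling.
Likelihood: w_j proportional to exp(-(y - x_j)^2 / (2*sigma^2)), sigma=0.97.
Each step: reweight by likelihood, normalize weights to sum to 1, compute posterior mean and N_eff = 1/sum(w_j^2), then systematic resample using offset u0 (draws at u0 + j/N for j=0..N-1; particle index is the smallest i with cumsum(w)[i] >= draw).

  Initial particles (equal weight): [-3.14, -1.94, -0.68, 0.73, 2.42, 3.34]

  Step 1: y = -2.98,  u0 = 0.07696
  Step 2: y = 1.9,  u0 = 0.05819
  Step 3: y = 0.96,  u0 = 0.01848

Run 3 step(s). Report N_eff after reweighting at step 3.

N_eff = 6.0000

step 1: w=[0.6127, 0.3496, 0.0373, 0.0004, 0.0000, 0.0000]  mean=-2.6270  Neff=2.0042  idx=[0, 0, 0, 0, 1, 1]
step 2: w=[0.0017, 0.0017, 0.0017, 0.0017, 0.4966, 0.4966]  mean=-1.9483  Neff=2.0278  idx=[4, 4, 4, 5, 5, 5]
step 3: w=[0.1667, 0.1667, 0.1667, 0.1667, 0.1667, 0.1667]  mean=-1.9400  Neff=6.0000  idx=[0, 1, 2, 3, 4, 5]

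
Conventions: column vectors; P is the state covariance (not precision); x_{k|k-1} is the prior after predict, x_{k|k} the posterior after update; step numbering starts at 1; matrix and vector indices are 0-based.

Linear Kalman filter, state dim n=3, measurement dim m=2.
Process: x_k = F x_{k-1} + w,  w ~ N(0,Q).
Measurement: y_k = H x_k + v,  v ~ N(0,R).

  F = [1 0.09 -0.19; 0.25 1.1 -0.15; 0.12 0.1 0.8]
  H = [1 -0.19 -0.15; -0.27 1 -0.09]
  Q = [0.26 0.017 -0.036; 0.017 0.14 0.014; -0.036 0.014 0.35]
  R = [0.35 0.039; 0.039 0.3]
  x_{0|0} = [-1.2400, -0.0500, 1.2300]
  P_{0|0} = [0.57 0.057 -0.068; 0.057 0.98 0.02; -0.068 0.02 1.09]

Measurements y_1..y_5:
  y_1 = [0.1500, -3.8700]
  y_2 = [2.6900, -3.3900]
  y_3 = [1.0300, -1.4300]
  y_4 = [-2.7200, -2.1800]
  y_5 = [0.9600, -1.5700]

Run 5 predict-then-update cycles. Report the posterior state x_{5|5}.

x_post = [-0.5462, -2.3405, -0.9169]

step 1: x^-=[-1.4782, -0.5495, 0.8302]  P^-=[0.9127 0.3605 -0.1699; 0.3605 1.4158 0.0220; -0.1699 0.0220 1.0571]  S=[1.2528 -0.0776; -0.0776 1.5840]  K=[0.7014 0.1161; 0.1223 0.8371; -0.2674 -0.0303]  nu=[1.6483, -3.6449]  x^+=[-0.7452, -3.3991, 0.5000]  P^+=[0.2877 0.1458 0.0666; 0.1458 0.3030 0.0855; 0.0666 0.0855 0.9673]
step 2: x^-=[-1.1461, -4.0003, -0.0294]  P^-=[0.5831 0.2780 -0.0734; 0.2780 0.5934 0.0489; -0.0734 0.0489 1.0062]  S=[0.8963 0.0718; 0.0718 0.7815]  K=[0.5952 0.1080; 0.1245 0.6461; -0.2603 -0.0041]  nu=[3.0716, 0.2982]  x^+=[0.7145, -3.4253, -0.8300]  P^+=[0.2472 0.1285 0.0680; 0.1285 0.2417 0.0921; 0.0680 0.0921 0.9453]
step 3: x^-=[0.5639, -3.4647, -0.9208]  P^-=[0.5374 0.2400 -0.0759; 0.2400 0.5043 0.0468; -0.0759 0.0468 0.9919]  S=[0.8621 0.0613; 0.0613 0.7098]  K=[0.5770 0.0934; 0.1162 0.6032; -0.2703 -0.0077]  nu=[-0.3304, 2.1041]  x^+=[0.5699, -2.2338, -0.8477]  P^+=[0.2376 0.1202 0.0609; 0.1202 0.2258 0.0872; 0.0609 0.0872 0.9286]
step 4: x^-=[0.5300, -2.1876, -0.8332]  P^-=[0.5284 0.2287 -0.0813; 0.2287 0.4817 0.0399; -0.0813 0.0399 0.9785]  S=[0.8576 0.0571; 0.0571 0.6935]  K=[0.5739 0.0873; 0.1136 0.5910; -0.2738 -0.0152]  nu=[-3.7906, 0.0757]  x^+=[-1.6388, -2.5733, 0.2035]  P^+=[0.2349 0.1171 0.0562; 0.1171 0.2207 0.0822; 0.0562 0.0822 0.9136]
step 5: x^-=[-1.9091, -3.2709, -0.2912]  P^-=[0.5266 0.2256 -0.0837; 0.2256 0.4754 0.0354; -0.0837 0.0354 0.9670]  S=[0.8569 0.0562; 0.0562 0.6893]  K=[0.5736 0.0852; 0.1132 0.5874; -0.2735 -0.0199]  nu=[2.2040, 1.1592]  x^+=[-0.5462, -2.3405, -0.9169]  P^+=[0.2342 0.1160 0.0539; 0.1160 0.2191 0.0791; 0.0539 0.0791 0.9021]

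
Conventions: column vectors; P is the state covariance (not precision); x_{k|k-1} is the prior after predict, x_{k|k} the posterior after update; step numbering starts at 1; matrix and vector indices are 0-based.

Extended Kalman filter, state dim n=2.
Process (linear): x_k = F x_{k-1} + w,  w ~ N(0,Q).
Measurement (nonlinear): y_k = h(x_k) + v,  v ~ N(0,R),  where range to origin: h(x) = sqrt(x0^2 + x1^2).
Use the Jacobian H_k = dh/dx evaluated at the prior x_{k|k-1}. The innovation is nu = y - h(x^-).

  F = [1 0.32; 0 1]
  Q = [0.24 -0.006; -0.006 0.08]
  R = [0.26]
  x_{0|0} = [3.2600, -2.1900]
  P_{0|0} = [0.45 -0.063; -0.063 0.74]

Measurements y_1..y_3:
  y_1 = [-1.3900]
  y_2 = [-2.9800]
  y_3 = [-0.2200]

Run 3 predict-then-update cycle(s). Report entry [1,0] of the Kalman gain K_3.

step 1: x^-=[2.5592, -2.1900]  P^-=[0.7255 0.1678; 0.1678 0.8200]  H_jac=[0.7598 -0.6502]  S=[0.8596]  K=[0.5143; -0.4719]  nu=[-4.7583]  x^+=[0.1121, 0.0554]  P^+=[0.4981 0.3764; 0.3764 0.6286]
step 2: x^-=[0.1298, 0.0554]  P^-=[1.0434 0.5716; 0.5716 0.7086]  H_jac=[0.9198 0.3924]  S=[1.6644]  K=[0.7113; 0.4829]  nu=[-3.1212]  x^+=[-2.0904, -1.4519]  P^+=[0.2012 -0.0002; -0.0002 0.3204]
step 3: x^-=[-2.5550, -1.4519]  P^-=[0.4738 0.0963; 0.0963 0.4004]  H_jac=[-0.8694 -0.4941]  S=[0.7987]  K=[-0.5754; -0.3526]  nu=[-3.1587]  x^+=[-0.7374, -0.3382]  P^+=[0.2094 -0.0657; -0.0657 0.3011]

K[1,0] = -0.3526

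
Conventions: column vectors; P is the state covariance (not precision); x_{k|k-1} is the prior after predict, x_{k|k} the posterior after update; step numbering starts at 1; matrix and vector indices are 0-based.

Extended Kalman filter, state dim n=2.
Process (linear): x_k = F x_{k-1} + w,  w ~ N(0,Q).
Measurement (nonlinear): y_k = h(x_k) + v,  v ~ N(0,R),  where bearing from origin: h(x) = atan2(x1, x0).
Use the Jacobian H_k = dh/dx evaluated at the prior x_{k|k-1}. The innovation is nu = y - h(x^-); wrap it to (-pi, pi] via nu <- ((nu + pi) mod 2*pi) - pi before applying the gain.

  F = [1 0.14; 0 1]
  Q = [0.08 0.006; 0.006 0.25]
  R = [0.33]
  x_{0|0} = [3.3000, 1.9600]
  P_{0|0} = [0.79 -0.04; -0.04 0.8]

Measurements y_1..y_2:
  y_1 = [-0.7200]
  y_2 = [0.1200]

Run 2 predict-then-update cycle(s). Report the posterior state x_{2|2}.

step 1: x^-=[3.5744, 1.9600]  P^-=[0.8745 0.0780; 0.0780 1.0500]  H_jac=[-0.1179 0.2151]  S=[0.3868]  K=[-0.2233; 0.5601]  nu=[-1.2216]  x^+=[3.8472, 1.2758]  P^+=[0.8552 0.1264; 0.1264 0.9287]
step 2: x^-=[4.0258, 1.2758]  P^-=[0.9888 0.2624; 0.2624 1.1787]  H_jac=[-0.0715 0.2257]  S=[0.3866]  K=[-0.0298; 0.6396]  nu=[-0.1869]  x^+=[4.0313, 1.1562]  P^+=[0.9884 0.2697; 0.2697 1.0205]

x_post = [4.0313, 1.1562]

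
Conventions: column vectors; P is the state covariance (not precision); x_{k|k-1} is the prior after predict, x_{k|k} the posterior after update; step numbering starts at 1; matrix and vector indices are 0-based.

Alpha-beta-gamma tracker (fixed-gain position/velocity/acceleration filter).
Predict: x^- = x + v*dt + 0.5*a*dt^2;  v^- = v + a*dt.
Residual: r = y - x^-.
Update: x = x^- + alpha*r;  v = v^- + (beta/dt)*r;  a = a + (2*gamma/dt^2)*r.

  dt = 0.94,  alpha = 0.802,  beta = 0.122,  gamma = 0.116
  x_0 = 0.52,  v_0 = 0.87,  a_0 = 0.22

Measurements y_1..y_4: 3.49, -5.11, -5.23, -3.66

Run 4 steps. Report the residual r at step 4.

step 1: x_pred=1.4350  r=2.0550  x^+=3.0831  v^+=1.3435  a^+=0.7596
step 2: x_pred=4.6816  r=-9.7916  x^+=-3.1713  v^+=0.7867  a^+=-1.8113
step 3: x_pred=-3.2320  r=-1.9980  x^+=-4.8344  v^+=-1.1753  a^+=-2.3359
step 4: x_pred=-6.9712  r=3.3112  x^+=-4.3156  v^+=-2.9413  a^+=-1.4665

resid = 3.3112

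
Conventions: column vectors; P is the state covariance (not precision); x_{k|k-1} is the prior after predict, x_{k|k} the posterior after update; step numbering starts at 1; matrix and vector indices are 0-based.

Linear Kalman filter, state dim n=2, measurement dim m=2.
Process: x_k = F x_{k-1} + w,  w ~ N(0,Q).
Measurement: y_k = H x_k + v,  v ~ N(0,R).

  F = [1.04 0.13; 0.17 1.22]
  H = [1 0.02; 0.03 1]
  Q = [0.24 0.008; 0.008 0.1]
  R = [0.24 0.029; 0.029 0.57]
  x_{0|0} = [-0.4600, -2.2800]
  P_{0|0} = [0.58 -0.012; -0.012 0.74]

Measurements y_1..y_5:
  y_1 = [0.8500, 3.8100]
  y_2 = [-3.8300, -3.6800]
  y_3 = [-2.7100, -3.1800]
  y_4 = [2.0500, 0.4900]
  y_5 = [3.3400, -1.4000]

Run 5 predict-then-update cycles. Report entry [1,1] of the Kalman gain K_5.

step 1: x^-=[-0.7748, -2.8598]  P^-=[0.8766 0.2124; 0.2124 1.2132]  S=[1.1256 0.2921; 0.2921 1.7967]  K=[0.7810 0.0059; 0.0356 0.6730]  nu=[1.6820, 6.6930]  x^+=[0.5783, 1.7044]  P^+=[0.1872 0.0204; 0.0204 0.3840]
step 2: x^-=[0.8230, 2.1777]  P^-=[0.4545 0.1283; 0.1283 0.6854]  S=[0.6999 0.1847; 0.1847 1.2636]  K=[0.6484 0.0175; 0.0613 0.5366]  nu=[-4.6965, -5.8824]  x^+=[-2.3255, -1.2665]  P^+=[0.1556 0.0241; 0.0241 0.3069]
step 3: x^-=[-2.5831, -1.9404]  P^-=[0.4201 0.1153; 0.1153 0.5713]  S=[0.6649 0.1684; 0.1684 1.1486]  K=[0.6304 0.0189; 0.0664 0.4907]  nu=[-0.0881, -1.1621]  x^+=[-2.6607, -2.5164]  P^+=[0.1514 0.0245; 0.0245 0.2809]
step 4: x^-=[-3.0942, -3.5224]  P^-=[0.4151 0.1110; 0.1110 0.5326]  S=[0.6597 0.1632; 0.1632 1.1096]  K=[0.6279 0.0189; 0.0674 0.4731]  nu=[5.2147, 4.1052]  x^+=[0.2575, -1.2290]  P^+=[0.1507 0.0245; 0.0245 0.2709]
step 5: x^-=[0.1081, -1.4556]  P^-=[0.4142 0.1092; 0.1092 0.5177]  S=[0.6588 0.1610; 0.1610 1.0946]  K=[0.6275 0.0188; 0.0676 0.4660]  nu=[3.2610, 0.0523]  x^+=[2.1553, -1.2109]  P^+=[0.1507 0.0244; 0.0244 0.2668]

K[1,1] = 0.4660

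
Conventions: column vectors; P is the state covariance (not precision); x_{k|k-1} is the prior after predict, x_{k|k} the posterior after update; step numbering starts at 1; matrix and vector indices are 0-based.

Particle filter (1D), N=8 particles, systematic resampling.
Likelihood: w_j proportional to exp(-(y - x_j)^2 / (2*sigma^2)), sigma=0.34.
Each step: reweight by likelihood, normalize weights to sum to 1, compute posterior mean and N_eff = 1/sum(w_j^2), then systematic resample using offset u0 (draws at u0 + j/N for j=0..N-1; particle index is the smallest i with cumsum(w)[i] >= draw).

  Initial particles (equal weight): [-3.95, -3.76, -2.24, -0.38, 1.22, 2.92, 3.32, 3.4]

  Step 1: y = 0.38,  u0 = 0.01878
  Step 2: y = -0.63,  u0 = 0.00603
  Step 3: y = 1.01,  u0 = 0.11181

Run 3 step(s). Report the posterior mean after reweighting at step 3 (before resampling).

step 1: w=[0.0000, 0.0000, 0.0000, 0.6350, 0.3650, 0.0000, 0.0000, 0.0000]  mean=0.2040  Neff=1.8641  idx=[3, 3, 3, 3, 3, 4, 4, 4]
step 2: w=[0.2000, 0.2000, 0.2000, 0.2000, 0.2000, 0.0000, 0.0000, 0.0000]  mean=-0.3800  Neff=5.0000  idx=[0, 0, 1, 1, 2, 3, 3, 4]
step 3: w=[0.1250, 0.1250, 0.1250, 0.1250, 0.1250, 0.1250, 0.1250, 0.1250]  mean=-0.3800  Neff=8.0000  idx=[0, 1, 2, 3, 4, 5, 6, 7]

post_mean = -0.3800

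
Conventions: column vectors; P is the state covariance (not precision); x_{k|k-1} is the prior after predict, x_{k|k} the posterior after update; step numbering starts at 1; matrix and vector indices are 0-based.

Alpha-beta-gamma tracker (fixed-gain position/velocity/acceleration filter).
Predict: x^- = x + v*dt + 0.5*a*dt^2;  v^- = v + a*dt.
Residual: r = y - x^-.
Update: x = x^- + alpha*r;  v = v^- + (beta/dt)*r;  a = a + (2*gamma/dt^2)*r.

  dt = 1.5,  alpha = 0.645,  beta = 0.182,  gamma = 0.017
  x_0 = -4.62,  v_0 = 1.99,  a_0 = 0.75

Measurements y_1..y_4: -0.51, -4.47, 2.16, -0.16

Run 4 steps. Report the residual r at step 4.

step 1: x_pred=-0.7913  r=0.2813  x^+=-0.6098  v^+=3.1491  a^+=0.7542
step 2: x_pred=4.9624  r=-9.4324  x^+=-1.1215  v^+=3.1360  a^+=0.6117
step 3: x_pred=4.2707  r=-2.1107  x^+=2.9093  v^+=3.7975  a^+=0.5798
step 4: x_pred=9.2579  r=-9.4179  x^+=3.1833  v^+=3.5245  a^+=0.4375

resid = -9.4179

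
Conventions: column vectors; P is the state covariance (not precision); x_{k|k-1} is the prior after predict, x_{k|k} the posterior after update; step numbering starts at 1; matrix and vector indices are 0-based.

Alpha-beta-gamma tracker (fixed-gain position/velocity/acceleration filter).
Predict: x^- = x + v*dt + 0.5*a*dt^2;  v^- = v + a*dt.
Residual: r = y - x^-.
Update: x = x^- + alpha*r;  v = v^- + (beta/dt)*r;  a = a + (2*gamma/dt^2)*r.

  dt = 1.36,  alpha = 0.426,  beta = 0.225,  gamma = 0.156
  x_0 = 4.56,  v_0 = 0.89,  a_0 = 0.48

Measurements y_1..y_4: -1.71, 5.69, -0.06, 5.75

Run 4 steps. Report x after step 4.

step 1: x_pred=6.2143  r=-7.9243  x^+=2.8386  v^+=0.2318  a^+=-0.8567
step 2: x_pred=2.3615  r=3.3285  x^+=3.7794  v^+=-0.3827  a^+=-0.2952
step 3: x_pred=2.9860  r=-3.0460  x^+=1.6884  v^+=-1.2881  a^+=-0.8091
step 4: x_pred=-0.8117  r=6.5617  x^+=1.9836  v^+=-1.3029  a^+=0.2978

x_post = 1.9836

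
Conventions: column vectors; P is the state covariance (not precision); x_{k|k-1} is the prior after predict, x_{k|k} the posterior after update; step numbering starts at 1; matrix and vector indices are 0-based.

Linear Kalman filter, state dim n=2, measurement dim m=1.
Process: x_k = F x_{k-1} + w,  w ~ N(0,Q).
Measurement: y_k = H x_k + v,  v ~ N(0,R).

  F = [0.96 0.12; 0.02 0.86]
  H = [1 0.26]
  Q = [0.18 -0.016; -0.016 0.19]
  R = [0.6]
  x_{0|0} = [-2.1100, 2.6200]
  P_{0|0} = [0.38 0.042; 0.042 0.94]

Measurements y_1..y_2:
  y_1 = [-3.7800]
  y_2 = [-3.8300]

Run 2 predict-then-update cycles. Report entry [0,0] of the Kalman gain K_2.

K[0,0] = 0.4073

step 1: x^-=[-1.7112, 2.2110]  P^-=[0.5534 0.1231; 0.1231 0.8868]  S=[1.2774]  K=[0.4583; 0.2769]  nu=[-2.6437]  x^+=[-2.9228, 1.4791]  P^+=[0.2851 -0.0390; -0.0390 0.7889]
step 2: x^-=[-2.6284, 1.2135]  P^-=[0.4451 0.0386; 0.0386 0.7722]  S=[1.1174]  K=[0.4073; 0.2142]  nu=[-1.5171]  x^+=[-3.2464, 0.8885]  P^+=[0.2597 -0.0589; -0.0589 0.7210]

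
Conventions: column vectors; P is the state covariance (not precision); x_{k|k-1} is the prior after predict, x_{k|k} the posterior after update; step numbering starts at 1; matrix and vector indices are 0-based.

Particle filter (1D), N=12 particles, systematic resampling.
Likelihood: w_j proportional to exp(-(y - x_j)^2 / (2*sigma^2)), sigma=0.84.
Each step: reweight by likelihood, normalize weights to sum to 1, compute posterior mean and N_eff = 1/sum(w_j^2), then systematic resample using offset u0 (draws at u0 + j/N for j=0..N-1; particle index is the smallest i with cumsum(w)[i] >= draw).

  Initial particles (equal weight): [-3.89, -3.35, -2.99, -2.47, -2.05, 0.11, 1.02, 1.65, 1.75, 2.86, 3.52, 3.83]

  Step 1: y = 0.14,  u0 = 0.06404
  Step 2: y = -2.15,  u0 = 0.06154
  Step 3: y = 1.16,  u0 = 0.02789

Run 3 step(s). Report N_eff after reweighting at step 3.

step 1: w=[0.0000, 0.0001, 0.0005, 0.0040, 0.0169, 0.5039, 0.2913, 0.1002, 0.0803, 0.0027, 0.0002, 0.0000]  mean=0.6204  Neff=2.8127  idx=[5, 5, 5, 5, 5, 5, 6, 6, 6, 6, 7, 8]
step 2: w=[0.1633, 0.1633, 0.1633, 0.1633, 0.1633, 0.1633, 0.0049, 0.0049, 0.0049, 0.0049, 0.0002, 0.0001]  mean=0.1285  Neff=6.2442  idx=[0, 0, 1, 1, 2, 2, 3, 3, 4, 4, 5, 5]
step 3: w=[0.0833, 0.0833, 0.0833, 0.0833, 0.0833, 0.0833, 0.0833, 0.0833, 0.0833, 0.0833, 0.0833, 0.0833]  mean=0.1100  Neff=12.0000  idx=[0, 1, 2, 3, 4, 5, 6, 7, 8, 9, 10, 11]

N_eff = 12.0000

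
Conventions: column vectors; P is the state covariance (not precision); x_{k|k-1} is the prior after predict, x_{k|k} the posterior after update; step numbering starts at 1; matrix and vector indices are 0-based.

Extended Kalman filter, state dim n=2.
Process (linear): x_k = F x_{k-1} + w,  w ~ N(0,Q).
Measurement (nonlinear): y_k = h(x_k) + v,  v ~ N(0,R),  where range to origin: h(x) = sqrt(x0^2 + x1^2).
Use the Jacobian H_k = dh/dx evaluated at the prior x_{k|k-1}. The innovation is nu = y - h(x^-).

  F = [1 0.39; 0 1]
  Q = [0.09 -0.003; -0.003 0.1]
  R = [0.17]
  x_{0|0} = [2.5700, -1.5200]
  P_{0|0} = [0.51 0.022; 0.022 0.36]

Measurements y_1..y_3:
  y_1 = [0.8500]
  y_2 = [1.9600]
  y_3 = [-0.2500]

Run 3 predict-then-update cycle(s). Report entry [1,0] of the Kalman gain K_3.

step 1: x^-=[1.9772, -1.5200]  P^-=[0.6719 0.1594; 0.1594 0.4600]  H_jac=[0.7928 -0.6095]  S=[0.6092]  K=[0.7150; -0.2528]  nu=[-1.6439]  x^+=[0.8018, -1.1044]  P^+=[0.3605 0.2695; 0.2695 0.4211]
step 2: x^-=[0.3711, -1.1044]  P^-=[0.7248 0.4307; 0.4307 0.5211]  H_jac=[0.3185 -0.9479]  S=[0.4517]  K=[-0.3929; -0.7899]  nu=[0.7949]  x^+=[0.0587, -1.7323]  P^+=[0.6550 0.2905; 0.2905 0.2393]
step 3: x^-=[-0.6169, -1.7323]  P^-=[1.0080 0.3808; 0.3808 0.3393]  H_jac=[-0.3355 -0.9421]  S=[0.8253]  K=[-0.8445; -0.5421]  nu=[-2.0889]  x^+=[1.1472, -0.5999]  P^+=[0.4194 0.0030; 0.0030 0.0967]

K[1,0] = -0.5421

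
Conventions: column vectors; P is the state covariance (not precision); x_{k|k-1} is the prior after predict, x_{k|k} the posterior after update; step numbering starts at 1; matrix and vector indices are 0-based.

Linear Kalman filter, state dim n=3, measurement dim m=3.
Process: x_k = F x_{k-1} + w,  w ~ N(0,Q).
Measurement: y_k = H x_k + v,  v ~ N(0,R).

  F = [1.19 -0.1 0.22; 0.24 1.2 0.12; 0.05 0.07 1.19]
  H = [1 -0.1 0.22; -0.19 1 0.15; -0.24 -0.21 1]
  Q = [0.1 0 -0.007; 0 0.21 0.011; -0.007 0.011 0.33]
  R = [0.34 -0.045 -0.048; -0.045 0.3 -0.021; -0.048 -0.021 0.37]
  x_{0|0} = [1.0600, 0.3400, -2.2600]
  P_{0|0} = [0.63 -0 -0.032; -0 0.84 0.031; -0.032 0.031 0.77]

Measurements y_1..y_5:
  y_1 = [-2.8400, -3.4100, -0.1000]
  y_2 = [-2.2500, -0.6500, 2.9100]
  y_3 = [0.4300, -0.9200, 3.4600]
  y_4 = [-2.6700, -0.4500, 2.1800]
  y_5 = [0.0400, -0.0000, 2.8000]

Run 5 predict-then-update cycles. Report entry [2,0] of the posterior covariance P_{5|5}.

P_post[2,0] = -0.0032

step 1: x^-=[0.7302, 0.3912, -2.6126]  P^-=[1.0197 0.1010 0.1773; 0.1010 1.4741 0.2343; 0.1773 0.2343 1.4274]  S=[1.4910 -0.1689 0.1672; -0.1689 1.8648 0.0967; 0.1672 0.0967 1.7479]  K=[0.7210 0.0361 -0.1217; 0.1083 0.8147 -0.1124; 0.2557 0.2078 0.7282]  nu=[-2.9563, -3.2706, 2.7700]  x^+=[-1.8566, -2.9047, -2.0310]  P^+=[0.2552 0.0313 -0.0125; 0.0313 0.2485 -0.0042; -0.0125 -0.0042 0.2489]
step 2: x^-=[-2.3657, -4.1749, -2.7130]  P^-=[0.4621 0.0901 0.0566; 0.0901 0.6022 0.0632; 0.0566 0.0632 0.6824]  S=[0.8453 -0.0596 0.0315; -0.0596 0.9157 0.0064; 0.0315 0.0064 1.0609]  K=[0.5574 0.0487 -0.0859; 0.1014 0.6565 -0.0869; 0.2270 0.1796 0.6101]  nu=[0.2950, 3.4824, 4.1785]  x^+=[-2.3904, -2.2222, 0.5286]  P^+=[0.1958 0.0295 -0.0064; 0.0295 0.2001 -0.0017; -0.0064 -0.0017 0.2092]
step 3: x^-=[-2.5061, -3.1770, 0.3539]  P^-=[0.3791 0.0771 0.0514; 0.0771 0.5285 0.0579; 0.0514 0.0579 0.6268]  S=[0.7594 -0.0531 0.0359; -0.0531 0.8414 0.0084; 0.0359 0.0084 1.0007]  K=[0.5109 0.0482 -0.0745; 0.0965 0.6279 -0.0802; 0.2261 0.1774 0.5923]  nu=[2.5406, 1.7277, 1.8374]  x^+=[-1.2616, -1.9943, 2.3231]  P^+=[0.1788 0.0277 -0.0044; 0.0277 0.1911 -0.0007; -0.0044 -0.0007 0.2034]
step 4: x^-=[-0.7909, -2.4172, 2.5618]  P^-=[0.3562 0.0713 0.0516; 0.0713 0.5139 0.0580; 0.0516 0.0580 0.6189]  S=[0.7371 -0.0535 0.0406; -0.0535 0.8280 0.0104; 0.0406 0.0104 0.9902]  K=[0.4961 0.0467 -0.0702; 0.0938 0.6218 -0.0781; 0.2273 0.1776 0.5891]  nu=[-2.6845, 1.4327, -1.0792]  x^+=[-1.9801, -1.6939, 1.5704]  P^+=[0.1734 0.0266 -0.0036; 0.0266 0.1891 -0.0003; -0.0036 -0.0003 0.2024]
step 5: x^-=[-1.8414, -2.3194, 1.6512]  P^-=[0.3491 0.0688 0.0520; 0.0688 0.5102 0.0584; 0.0520 0.0584 0.6177]  S=[0.7306 -0.0543 0.0428; -0.0543 0.8251 0.0114; 0.0428 0.0114 0.9877]  K=[0.4914 0.0457 -0.0686; 0.0925 0.6203 -0.0773; 0.2280 0.1779 0.5884]  nu=[1.2862, 1.7219, 0.2198]  x^+=[-1.1457, -1.1494, 2.3800]  P^+=[0.1716 0.0261 -0.0032; 0.0261 0.1885 -0.0002; -0.0032 -0.0002 0.2022]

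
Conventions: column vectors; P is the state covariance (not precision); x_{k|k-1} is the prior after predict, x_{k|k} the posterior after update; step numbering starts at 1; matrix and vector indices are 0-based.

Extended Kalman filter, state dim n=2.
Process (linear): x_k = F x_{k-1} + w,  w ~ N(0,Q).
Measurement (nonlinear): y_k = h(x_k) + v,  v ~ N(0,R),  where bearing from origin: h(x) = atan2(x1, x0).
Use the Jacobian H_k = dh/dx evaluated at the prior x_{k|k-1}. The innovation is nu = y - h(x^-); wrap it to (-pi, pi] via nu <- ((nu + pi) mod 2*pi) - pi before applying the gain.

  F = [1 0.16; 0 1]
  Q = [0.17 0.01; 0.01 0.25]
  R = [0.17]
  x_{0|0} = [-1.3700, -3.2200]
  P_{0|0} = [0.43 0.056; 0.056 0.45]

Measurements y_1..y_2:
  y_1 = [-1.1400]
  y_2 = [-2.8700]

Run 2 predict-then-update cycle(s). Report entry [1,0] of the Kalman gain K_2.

step 1: x^-=[-1.8852, -3.2200]  P^-=[0.6294 0.1380; 0.1380 0.7000]  H_jac=[0.2313 -0.1354]  S=[0.2079]  K=[0.6105; -0.3025]  nu=[0.9605]  x^+=[-1.2989, -3.5105]  P^+=[0.5520 0.1764; 0.1764 0.6810]
step 2: x^-=[-1.8606, -3.5105]  P^-=[0.7959 0.2953; 0.2953 0.9310]  H_jac=[0.2224 -0.1179]  S=[0.2068]  K=[0.6875; -0.2130]  nu=[-0.8118]  x^+=[-2.4187, -3.3376]  P^+=[0.6981 0.3256; 0.3256 0.9216]

K[1,0] = -0.2130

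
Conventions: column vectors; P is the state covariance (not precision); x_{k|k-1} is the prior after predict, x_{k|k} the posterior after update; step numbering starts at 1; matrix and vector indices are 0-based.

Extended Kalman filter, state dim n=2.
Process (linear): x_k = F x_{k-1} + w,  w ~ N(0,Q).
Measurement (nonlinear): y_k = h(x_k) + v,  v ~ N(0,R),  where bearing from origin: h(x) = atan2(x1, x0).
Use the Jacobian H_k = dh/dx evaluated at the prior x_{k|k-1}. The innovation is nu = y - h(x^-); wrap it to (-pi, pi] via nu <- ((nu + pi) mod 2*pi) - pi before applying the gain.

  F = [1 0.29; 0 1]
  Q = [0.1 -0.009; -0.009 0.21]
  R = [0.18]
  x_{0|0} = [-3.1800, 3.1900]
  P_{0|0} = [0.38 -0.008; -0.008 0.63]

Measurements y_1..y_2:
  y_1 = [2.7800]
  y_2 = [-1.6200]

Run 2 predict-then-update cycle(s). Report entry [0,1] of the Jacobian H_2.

H_jac[0,1] = -0.1636

step 1: x^-=[-2.2549, 3.1900]  P^-=[0.5283 0.1657; 0.1657 0.8400]  H_jac=[-0.2090 -0.1478]  S=[0.2317]  K=[-0.5824; -0.6853]  nu=[0.5939]  x^+=[-2.6008, 2.7830]  P^+=[0.4498 0.0732; 0.0732 0.7312]
step 2: x^-=[-1.7937, 2.7830]  P^-=[0.6537 0.2763; 0.2763 0.9412]  H_jac=[-0.2539 -0.1636]  S=[0.2703]  K=[-0.7813; -0.8293]  nu=[2.5199]  x^+=[-3.7624, 0.6933]  P^+=[0.4888 0.1012; 0.1012 0.7553]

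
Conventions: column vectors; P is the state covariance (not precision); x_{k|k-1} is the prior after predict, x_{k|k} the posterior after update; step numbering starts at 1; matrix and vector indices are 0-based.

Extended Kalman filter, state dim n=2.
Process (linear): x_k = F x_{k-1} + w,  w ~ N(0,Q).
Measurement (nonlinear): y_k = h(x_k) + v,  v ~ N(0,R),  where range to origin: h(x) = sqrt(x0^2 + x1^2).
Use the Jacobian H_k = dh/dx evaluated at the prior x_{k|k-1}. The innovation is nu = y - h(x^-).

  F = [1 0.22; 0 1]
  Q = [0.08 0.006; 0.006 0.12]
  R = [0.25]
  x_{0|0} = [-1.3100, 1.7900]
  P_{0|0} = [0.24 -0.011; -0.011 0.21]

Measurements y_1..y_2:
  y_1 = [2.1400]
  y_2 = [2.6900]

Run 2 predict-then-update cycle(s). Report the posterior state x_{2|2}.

x_post = [-0.5045, 2.2536]

step 1: x^-=[-0.9162, 1.7900]  P^-=[0.3253 0.0412; 0.0412 0.3300]  H_jac=[-0.4556 0.8902]  S=[0.5456]  K=[-0.2045; 0.5040]  nu=[0.1291]  x^+=[-0.9426, 1.8551]  P^+=[0.3025 0.0974; 0.0974 0.1914]
step 2: x^-=[-0.5345, 1.8551]  P^-=[0.4346 0.1455; 0.1455 0.3114]  H_jac=[-0.2769 0.9609]  S=[0.4934]  K=[0.0395; 0.5248]  nu=[0.7594]  x^+=[-0.5045, 2.2536]  P^+=[0.4339 0.1353; 0.1353 0.1755]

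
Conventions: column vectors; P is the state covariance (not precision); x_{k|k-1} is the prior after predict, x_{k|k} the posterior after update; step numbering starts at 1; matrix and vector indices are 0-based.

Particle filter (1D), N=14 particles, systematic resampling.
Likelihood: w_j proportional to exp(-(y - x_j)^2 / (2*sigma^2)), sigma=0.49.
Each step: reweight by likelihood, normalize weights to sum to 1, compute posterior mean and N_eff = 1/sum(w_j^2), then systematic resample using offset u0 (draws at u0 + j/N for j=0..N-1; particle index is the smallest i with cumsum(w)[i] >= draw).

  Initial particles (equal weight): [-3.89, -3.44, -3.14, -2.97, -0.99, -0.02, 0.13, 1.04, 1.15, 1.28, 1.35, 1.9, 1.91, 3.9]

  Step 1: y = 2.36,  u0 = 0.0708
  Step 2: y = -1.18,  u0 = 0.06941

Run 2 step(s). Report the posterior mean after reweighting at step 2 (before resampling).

post_mean = 1.3061

step 1: w=[0.0000, 0.0000, 0.0000, 0.0000, 0.0000, 0.0000, 0.0000, 0.0167, 0.0298, 0.0555, 0.0752, 0.4052, 0.4130, 0.0045]  mean=1.8006  Neff=2.9014  idx=[9, 10, 11, 11, 11, 11, 11, 11, 12, 12, 12, 12, 12, 13]
step 2: w=[0.6706, 0.3240, 0.0005, 0.0005, 0.0005, 0.0005, 0.0005, 0.0005, 0.0005, 0.0005, 0.0005, 0.0005, 0.0005, 0.0000]  mean=1.3061  Neff=1.8030  idx=[0, 0, 0, 0, 0, 0, 0, 0, 0, 1, 1, 1, 1, 8]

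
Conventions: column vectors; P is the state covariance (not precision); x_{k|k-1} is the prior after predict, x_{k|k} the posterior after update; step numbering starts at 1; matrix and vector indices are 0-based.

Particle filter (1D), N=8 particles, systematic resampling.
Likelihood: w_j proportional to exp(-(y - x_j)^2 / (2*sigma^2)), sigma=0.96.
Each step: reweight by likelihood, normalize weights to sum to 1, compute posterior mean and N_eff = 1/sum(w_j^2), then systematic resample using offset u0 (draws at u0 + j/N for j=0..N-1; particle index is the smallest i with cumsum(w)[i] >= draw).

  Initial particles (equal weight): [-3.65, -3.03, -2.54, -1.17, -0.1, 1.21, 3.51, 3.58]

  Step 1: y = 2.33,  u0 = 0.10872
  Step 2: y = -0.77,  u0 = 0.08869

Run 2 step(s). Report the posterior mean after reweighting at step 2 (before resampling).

step 1: w=[0.0000, 0.0000, 0.0000, 0.0009, 0.0281, 0.3501, 0.3248, 0.2962]  mean=2.6200  Neff=3.1592  idx=[5, 5, 5, 6, 6, 7, 7, 7]
step 2: w=[0.3331, 0.3331, 0.3331, 0.0001, 0.0001, 0.0001, 0.0001, 0.0001]  mean=1.2113  Neff=3.0034  idx=[0, 0, 1, 1, 1, 2, 2, 2]

post_mean = 1.2113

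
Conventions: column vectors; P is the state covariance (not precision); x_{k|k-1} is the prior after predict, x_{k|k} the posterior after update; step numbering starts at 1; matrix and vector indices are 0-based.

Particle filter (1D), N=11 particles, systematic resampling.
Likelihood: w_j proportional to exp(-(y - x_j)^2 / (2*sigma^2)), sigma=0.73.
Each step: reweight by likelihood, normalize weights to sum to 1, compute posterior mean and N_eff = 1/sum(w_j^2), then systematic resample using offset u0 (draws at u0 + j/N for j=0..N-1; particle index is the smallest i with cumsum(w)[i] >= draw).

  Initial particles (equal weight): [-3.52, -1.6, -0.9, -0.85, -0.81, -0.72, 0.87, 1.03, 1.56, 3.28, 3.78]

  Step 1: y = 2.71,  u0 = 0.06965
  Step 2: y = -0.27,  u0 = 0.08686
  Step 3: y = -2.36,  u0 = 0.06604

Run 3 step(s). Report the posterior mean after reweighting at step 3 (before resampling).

step 1: w=[0.0000, 0.0000, 0.0000, 0.0000, 0.0000, 0.0000, 0.0282, 0.0478, 0.1953, 0.4980, 0.2307]  mean=2.8838  Neff=2.9204  idx=[7, 8, 8, 9, 9, 9, 9, 9, 10, 10, 10]
step 2: w=[0.7033, 0.1483, 0.1483, 0.0000, 0.0000, 0.0000, 0.0000, 0.0000, 0.0000, 0.0000, 0.0000]  mean=1.1875  Neff=1.8568  idx=[0, 0, 0, 0, 0, 0, 0, 1, 1, 2, 2]
step 3: w=[0.1407, 0.1407, 0.1407, 0.1407, 0.1407, 0.1407, 0.1407, 0.0037, 0.0037, 0.0037, 0.0037]  mean=1.0379  Neff=7.2098  idx=[0, 1, 1, 2, 3, 3, 4, 4, 5, 6, 6]

post_mean = 1.0379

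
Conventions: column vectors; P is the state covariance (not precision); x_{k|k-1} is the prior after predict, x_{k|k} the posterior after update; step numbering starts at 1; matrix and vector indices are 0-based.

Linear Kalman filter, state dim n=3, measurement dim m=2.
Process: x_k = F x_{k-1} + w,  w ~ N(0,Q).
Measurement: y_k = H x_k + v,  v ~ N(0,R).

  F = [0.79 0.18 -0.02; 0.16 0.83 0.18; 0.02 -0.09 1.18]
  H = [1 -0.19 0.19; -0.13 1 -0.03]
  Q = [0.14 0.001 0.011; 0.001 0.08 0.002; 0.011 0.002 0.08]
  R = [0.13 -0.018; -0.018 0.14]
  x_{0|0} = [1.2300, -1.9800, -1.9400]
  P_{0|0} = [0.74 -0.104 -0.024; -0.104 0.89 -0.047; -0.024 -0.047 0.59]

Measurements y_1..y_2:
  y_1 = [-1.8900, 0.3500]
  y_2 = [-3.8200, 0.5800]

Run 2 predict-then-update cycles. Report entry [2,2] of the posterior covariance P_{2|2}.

step 1: x^-=[0.6541, -1.7958, -2.0864]  P^-=[0.6024 0.1501 -0.0311; 0.1501 0.6881 0.0131; -0.0311 0.0131 0.9182]  S=[0.7206 -0.0742; -0.0742 0.7991]  K=[0.8053 0.1658; 0.1176 0.8472; 0.1961 0.0052]  nu=[-2.4889, 2.1682]  x^+=[-0.9907, -0.2516, -2.5632]  P^+=[0.1330 0.0217 -0.1428; 0.0217 0.1195 0.0053; -0.1428 0.0053 0.8907]
step 2: x^-=[-0.7766, -0.8287, -3.0218]  P^-=[0.2379 0.0275 -0.1432; 0.0275 0.1937 0.1604; -0.1432 0.1604 1.3132]  S=[0.3458 -0.0258; -0.0258 0.3210]  K=[0.5978 0.0508; 0.1050 0.5857; 0.2531 0.4553]  nu=[-2.6267, 1.2171]  x^+=[-2.2851, -0.3916, -3.1325]  P^+=[0.1150 0.0054 -0.1957; 0.0054 0.0829 0.0707; -0.1957 0.0707 1.2305]

P_post[2,2] = 1.2305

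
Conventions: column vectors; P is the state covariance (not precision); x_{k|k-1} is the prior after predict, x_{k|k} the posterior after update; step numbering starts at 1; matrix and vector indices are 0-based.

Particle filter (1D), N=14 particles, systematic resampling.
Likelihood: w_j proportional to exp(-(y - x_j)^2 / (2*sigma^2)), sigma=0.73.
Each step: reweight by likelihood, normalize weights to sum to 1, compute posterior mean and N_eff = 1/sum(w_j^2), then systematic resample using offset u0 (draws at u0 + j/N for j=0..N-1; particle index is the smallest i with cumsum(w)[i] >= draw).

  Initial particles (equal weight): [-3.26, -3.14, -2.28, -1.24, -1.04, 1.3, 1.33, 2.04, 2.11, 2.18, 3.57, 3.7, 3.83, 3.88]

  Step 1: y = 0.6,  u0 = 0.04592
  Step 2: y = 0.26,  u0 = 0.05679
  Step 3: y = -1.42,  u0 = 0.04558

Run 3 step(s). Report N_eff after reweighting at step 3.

step 1: w=[0.0000, 0.0000, 0.0002, 0.0243, 0.0467, 0.3676, 0.3531, 0.0832, 0.0685, 0.0560, 0.0001, 0.0001, 0.0000, 0.0000]  mean=1.3058  Neff=3.6049  idx=[4, 5, 5, 5, 5, 5, 6, 6, 6, 6, 6, 7, 8, 9]
step 2: w=[0.0532, 0.0942, 0.0942, 0.0942, 0.0942, 0.0942, 0.0888, 0.0888, 0.0888, 0.0888, 0.0888, 0.0133, 0.0105, 0.0082]  mean=1.2143  Neff=11.5008  idx=[1, 1, 2, 3, 4, 4, 5, 6, 7, 7, 8, 9, 10, 12]
step 3: w=[0.0823, 0.0823, 0.0823, 0.0823, 0.0823, 0.0823, 0.0823, 0.0705, 0.0705, 0.0705, 0.0705, 0.0705, 0.0705, 0.0007]  mean=1.3133  Neff=12.9434  idx=[0, 1, 2, 3, 4, 4, 5, 6, 7, 8, 9, 10, 11, 12]

N_eff = 12.9434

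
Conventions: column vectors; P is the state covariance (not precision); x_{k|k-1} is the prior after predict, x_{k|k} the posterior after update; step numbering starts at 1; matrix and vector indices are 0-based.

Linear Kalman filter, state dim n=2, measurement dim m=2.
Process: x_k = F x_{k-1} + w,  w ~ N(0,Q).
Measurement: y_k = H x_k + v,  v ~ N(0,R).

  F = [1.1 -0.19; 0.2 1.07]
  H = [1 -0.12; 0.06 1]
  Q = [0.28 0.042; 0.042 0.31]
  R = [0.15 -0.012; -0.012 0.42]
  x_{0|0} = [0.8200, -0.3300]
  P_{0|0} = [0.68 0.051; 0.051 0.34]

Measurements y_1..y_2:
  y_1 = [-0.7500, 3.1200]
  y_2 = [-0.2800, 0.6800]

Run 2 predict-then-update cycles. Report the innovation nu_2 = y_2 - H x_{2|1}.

step 1: x^-=[0.9647, -0.1891]  P^-=[1.0938 0.1806; 0.1806 0.7483]  S=[1.2112 0.1431; 0.1431 1.1939]  K=[0.8732 0.1016; -0.0002 0.6359]  nu=[-1.7374, 3.2512]  x^+=[-0.2221, 1.8785]  P^+=[0.1327 0.0242; 0.0242 0.2656]
step 2: x^-=[-0.6013, 1.9656]  P^-=[0.4400 0.0448; 0.0448 0.6298]  S=[0.5883 -0.0167; -0.0167 1.0567]  K=[0.7410 0.0791; -0.0354 0.5979]  nu=[0.5571, -1.2495]  x^+=[-0.2872, 1.1988]  P^+=[0.1123 0.0176; 0.0176 0.2505]

innov = [0.5571, -1.2495]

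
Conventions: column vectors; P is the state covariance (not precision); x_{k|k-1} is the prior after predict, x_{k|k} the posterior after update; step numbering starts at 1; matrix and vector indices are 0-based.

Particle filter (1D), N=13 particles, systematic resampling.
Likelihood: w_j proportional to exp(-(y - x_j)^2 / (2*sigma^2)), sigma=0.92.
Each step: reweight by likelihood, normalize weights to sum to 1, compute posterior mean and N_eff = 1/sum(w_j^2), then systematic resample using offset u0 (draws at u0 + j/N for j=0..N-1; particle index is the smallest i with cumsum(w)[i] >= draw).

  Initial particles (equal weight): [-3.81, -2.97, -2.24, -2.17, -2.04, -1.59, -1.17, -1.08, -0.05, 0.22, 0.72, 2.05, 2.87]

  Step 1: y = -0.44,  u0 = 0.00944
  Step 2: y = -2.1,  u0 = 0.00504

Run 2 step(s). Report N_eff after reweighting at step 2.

N_eff = 7.4062

step 1: w=[0.0003, 0.0048, 0.0314, 0.0363, 0.0469, 0.0974, 0.1553, 0.1670, 0.1944, 0.1644, 0.0961, 0.0055, 0.0003]  mean=-0.6691  Neff=7.1380  idx=[2, 4, 5, 6, 6, 7, 7, 8, 8, 8, 9, 9, 10]
step 2: w=[0.1808, 0.1825, 0.1568, 0.1097, 0.1097, 0.0989, 0.0989, 0.0153, 0.0153, 0.0153, 0.0076, 0.0076, 0.0017]  mean=-1.4946  Neff=7.4062  idx=[0, 0, 0, 1, 1, 2, 2, 3, 3, 4, 5, 6, 6]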